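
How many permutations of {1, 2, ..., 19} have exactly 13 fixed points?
Choose the 13 fixed points C(19,13) = 27132, derange the rest: !6 = Σ_{j=0}^{6} (-1)^j·6!/j! = 720 - 720 + 360 - 120 + 30 - 6 + 1 = 265. Product = 27132 × 265 = 7189980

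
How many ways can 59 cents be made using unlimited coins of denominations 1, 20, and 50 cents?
Coefficient of x^59 in 1/(1-x^1) · 1/(1-x^20) · 1/(1-x^50). Case on j = number of 50-cent coins (j = 0..1); remainder r = 59 - 50j is made from {1,20} in ⌊r/20⌋+1 ways. r = 59, 9 → 3 + 1 = 4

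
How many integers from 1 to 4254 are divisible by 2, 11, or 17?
⌊4254/2⌋+⌊4254/11⌋+⌊4254/17⌋ - ⌊4254/22⌋-⌊4254/34⌋-⌊4254/187⌋ + ⌊4254/374⌋ = 2127+386+250 - 193-125-22 + 11 = 2434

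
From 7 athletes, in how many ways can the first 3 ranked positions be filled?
P(7,3) = 7!/(7-3)! = 210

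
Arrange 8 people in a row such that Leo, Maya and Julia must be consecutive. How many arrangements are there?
Treat the 3 as one block: (8-3+1)! × 3! = 720 × 6 = 4320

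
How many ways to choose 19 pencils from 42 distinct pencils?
C(42,19) = 42!/(19!×23!) = 446775310800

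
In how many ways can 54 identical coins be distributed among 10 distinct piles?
C(54+10-1, 10-1) = C(63, 9) = 23667689815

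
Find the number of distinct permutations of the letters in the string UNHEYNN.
7! / (1! × 1! × 3! × 1! × 1!) = 840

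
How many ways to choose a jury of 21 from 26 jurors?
C(26,21) = 26!/(21!×5!) = 65780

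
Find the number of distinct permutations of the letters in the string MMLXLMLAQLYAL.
13! / (1! × 3! × 1! × 5! × 2! × 1!) = 4324320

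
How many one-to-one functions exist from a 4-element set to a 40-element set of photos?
P(40,4) = 40!/(40-4)! = 2193360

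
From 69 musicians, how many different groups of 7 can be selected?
C(69,7) = 69!/(7!×62!) = 1078897248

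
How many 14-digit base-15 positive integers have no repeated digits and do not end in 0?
Last digit: 14 nonzero choices. First digit: 13 (nonzero, ≠last). Middle 12: P(13,12) = 6227020800. Total = 1133317785600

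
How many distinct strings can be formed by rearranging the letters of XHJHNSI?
7! / (1! × 1! × 1! × 1! × 2! × 1!) = 2520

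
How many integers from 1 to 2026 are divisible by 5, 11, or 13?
⌊2026/5⌋+⌊2026/11⌋+⌊2026/13⌋ - ⌊2026/55⌋-⌊2026/65⌋-⌊2026/143⌋ + ⌊2026/715⌋ = 405+184+155 - 36-31-14 + 2 = 665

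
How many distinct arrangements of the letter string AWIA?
4! / (1! × 1! × 2!) = 12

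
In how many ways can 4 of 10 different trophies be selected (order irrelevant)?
C(10,4) = 10!/(4!×6!) = 210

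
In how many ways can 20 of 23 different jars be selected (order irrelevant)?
C(23,20) = 23!/(20!×3!) = 1771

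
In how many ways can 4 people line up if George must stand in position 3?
Fix one position: (4-1)! = 6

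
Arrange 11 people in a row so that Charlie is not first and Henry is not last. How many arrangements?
By inclusion-exclusion: 11! - 2×(11-1)! + (11-2)! = 39916800 - 7257600 + 362880 = 33022080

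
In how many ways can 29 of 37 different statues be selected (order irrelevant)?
C(37,29) = 37!/(29!×8!) = 38608020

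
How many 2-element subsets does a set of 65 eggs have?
C(65,2) = 65!/(2!×63!) = 2080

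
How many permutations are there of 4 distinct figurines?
4! = 24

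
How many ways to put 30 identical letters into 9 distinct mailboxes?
C(30+9-1, 9-1) = C(38, 8) = 48903492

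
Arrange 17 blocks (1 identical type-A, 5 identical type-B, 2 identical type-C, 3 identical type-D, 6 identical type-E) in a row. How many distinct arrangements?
17! / (1! × 5! × 2! × 3! × 6!) = 343062720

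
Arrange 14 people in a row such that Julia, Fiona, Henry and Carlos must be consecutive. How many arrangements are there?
Treat the 4 as one block: (14-4+1)! × 4! = 39916800 × 24 = 958003200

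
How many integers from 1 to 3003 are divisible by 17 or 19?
⌊3003/17⌋ + ⌊3003/19⌋ - ⌊3003/323⌋ = 176 + 158 - 9 = 325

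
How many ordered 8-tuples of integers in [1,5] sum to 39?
Coefficient of x^39 in (x + x² + ... + x^5)^8. By inclusion-exclusion on dice exceeding 5: Σ_j (-1)^j C(8,j)·C(39-1-5j, 7) = C(8,0)·C(38,7) - C(8,1)·C(33,7) + C(8,2)·C(28,7) - C(8,3)·C(23,7) + C(8,4)·C(18,7) - C(8,5)·C(13,7) + C(8,6)·C(8,7) = 1·12620256 - 8·4272048 + 28·1184040 - 56·245157 + 70·31824 - 56·1716 + 28·8 = 8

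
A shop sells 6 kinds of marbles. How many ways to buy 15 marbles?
C(15+6-1, 6-1) = C(20, 5) = 15504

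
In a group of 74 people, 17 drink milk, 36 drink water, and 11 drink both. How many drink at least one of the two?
|A∪B| = |A| + |B| - |A∩B| = 17 + 36 - 11 = 42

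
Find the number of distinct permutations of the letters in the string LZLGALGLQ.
9! / (1! × 1! × 2! × 4! × 1!) = 7560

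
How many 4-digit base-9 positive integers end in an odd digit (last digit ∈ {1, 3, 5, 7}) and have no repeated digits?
Last∈{1,3,5,7}. Last=0: 0. Last nonzero: 4×7×P(7,2) = 1176. Total = 1176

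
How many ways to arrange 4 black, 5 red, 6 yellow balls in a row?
15! / (4! × 5! × 6!) = 630630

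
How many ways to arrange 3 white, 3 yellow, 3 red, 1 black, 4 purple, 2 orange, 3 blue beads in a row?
19! / (3! × 3! × 3! × 1! × 4! × 2! × 3!) = 1955457504000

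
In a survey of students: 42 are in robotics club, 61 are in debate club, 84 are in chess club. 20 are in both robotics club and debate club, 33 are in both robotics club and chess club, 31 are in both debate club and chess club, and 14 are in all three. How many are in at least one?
|A∪B∪C| = 42+61+84-20-33-31+14 = 117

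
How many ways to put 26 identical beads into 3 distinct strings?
C(26+3-1, 3-1) = C(28, 2) = 378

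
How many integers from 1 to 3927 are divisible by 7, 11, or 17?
⌊3927/7⌋+⌊3927/11⌋+⌊3927/17⌋ - ⌊3927/77⌋-⌊3927/119⌋-⌊3927/187⌋ + ⌊3927/1309⌋ = 561+357+231 - 51-33-21 + 3 = 1047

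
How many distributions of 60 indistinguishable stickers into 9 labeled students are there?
C(60+9-1, 9-1) = C(68, 8) = 7392009768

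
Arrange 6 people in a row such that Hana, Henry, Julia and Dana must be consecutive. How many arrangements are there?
Treat the 4 as one block: (6-4+1)! × 4! = 6 × 24 = 144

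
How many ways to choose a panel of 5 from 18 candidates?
C(18,5) = 18!/(5!×13!) = 8568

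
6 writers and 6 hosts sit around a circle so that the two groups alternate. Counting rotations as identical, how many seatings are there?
Fix one of the writers: (6-1)! ways for the remaining writers, × 6! ways for the hosts = 120 × 720 = 86400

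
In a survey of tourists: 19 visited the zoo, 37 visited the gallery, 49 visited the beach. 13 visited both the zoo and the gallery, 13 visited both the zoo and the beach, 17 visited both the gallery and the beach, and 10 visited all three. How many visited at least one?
|A∪B∪C| = 19+37+49-13-13-17+10 = 72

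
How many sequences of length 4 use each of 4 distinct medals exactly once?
4! = 24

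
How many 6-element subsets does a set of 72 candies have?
C(72,6) = 72!/(6!×66!) = 156238908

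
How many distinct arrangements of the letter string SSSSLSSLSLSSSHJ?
15! / (1! × 10! × 3! × 1!) = 60060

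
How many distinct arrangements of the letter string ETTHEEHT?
8! / (2! × 3! × 3!) = 560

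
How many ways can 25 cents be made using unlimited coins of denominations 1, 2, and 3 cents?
Coefficient of x^25 in 1/(1-x^1) · 1/(1-x^2) · 1/(1-x^3). Case on j = number of 3-cent coins (j = 0..8); remainder r = 25 - 3j is made from {1,2} in ⌊r/2⌋+1 ways. r = 25, 22, 19, 16, 13, 10, 7, 4, 1 → 13 + 12 + 10 + 9 + 7 + 6 + 4 + 3 + 1 = 65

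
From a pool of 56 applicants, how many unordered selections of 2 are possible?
C(56,2) = 56!/(2!×54!) = 1540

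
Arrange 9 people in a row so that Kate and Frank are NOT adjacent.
Total - adjacent = 9! - (9-1)!×2 = 362880 - 80640 = 282240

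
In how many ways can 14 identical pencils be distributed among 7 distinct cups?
C(14+7-1, 7-1) = C(20, 6) = 38760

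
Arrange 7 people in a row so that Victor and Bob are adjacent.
Treat as block: (7-1)! × 2! = 720 × 2 = 1440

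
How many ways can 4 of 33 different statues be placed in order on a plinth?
P(33,4) = 33!/(33-4)! = 982080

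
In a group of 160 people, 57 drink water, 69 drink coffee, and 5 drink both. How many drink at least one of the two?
|A∪B| = |A| + |B| - |A∩B| = 57 + 69 - 5 = 121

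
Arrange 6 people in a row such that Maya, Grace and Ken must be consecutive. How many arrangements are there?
Treat the 3 as one block: (6-3+1)! × 3! = 24 × 6 = 144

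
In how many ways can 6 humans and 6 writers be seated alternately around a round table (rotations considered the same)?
Fix one of the humans: (6-1)! ways for the remaining humans, × 6! ways for the writers = 120 × 720 = 86400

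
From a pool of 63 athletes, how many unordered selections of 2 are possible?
C(63,2) = 63!/(2!×61!) = 1953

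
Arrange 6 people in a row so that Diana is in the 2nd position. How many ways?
Fix one position: (6-1)! = 120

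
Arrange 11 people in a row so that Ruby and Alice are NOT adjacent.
Total - adjacent = 11! - (11-1)!×2 = 39916800 - 7257600 = 32659200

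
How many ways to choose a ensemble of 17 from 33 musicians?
C(33,17) = 33!/(17!×16!) = 1166803110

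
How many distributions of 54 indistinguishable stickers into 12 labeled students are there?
C(54+12-1, 12-1) = C(65, 11) = 895068996640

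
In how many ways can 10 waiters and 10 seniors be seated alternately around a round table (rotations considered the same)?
Fix one of the waiters: (10-1)! ways for the remaining waiters, × 10! ways for the seniors = 362880 × 3628800 = 1316818944000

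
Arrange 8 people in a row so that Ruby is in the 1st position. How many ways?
Fix one position: (8-1)! = 5040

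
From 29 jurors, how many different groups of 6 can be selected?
C(29,6) = 29!/(6!×23!) = 475020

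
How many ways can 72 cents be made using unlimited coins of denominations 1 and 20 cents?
Coefficient of x^72 in 1/(1-x^1) · 1/(1-x^20). Use j coins of 20 for j = 0..⌊72/20⌋ = 3, the rest in 1s: 3 + 1 = 4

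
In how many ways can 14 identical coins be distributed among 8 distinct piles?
C(14+8-1, 8-1) = C(21, 7) = 116280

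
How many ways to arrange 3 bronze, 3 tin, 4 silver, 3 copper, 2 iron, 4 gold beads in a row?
19! / (3! × 3! × 4! × 3! × 2! × 4!) = 488864376000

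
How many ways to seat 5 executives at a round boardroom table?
Circular: fix one position, arrange the rest. (5-1)! = 24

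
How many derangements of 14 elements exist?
!14 = Σ_{j=0}^{14} (-1)^j·14!/j! = 87178291200 - 87178291200 + 43589145600 - 14529715200 + 3632428800 - 726485760 + 121080960 - 17297280 + 2162160 - 240240 + 24024 - 2184 + 182 - 14 + 1 = 32071101049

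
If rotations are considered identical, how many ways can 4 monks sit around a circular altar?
Circular: fix one position, arrange the rest. (4-1)! = 6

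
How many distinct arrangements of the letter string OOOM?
4! / (3! × 1!) = 4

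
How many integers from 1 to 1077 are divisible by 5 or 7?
⌊1077/5⌋ + ⌊1077/7⌋ - ⌊1077/35⌋ = 215 + 153 - 30 = 338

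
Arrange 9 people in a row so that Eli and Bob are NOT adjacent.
Total - adjacent = 9! - (9-1)!×2 = 362880 - 80640 = 282240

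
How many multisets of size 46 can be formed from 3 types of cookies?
C(46+3-1, 3-1) = C(48, 2) = 1128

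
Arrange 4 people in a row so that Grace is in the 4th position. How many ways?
Fix one position: (4-1)! = 6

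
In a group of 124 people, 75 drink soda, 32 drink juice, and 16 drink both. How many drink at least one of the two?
|A∪B| = |A| + |B| - |A∩B| = 75 + 32 - 16 = 91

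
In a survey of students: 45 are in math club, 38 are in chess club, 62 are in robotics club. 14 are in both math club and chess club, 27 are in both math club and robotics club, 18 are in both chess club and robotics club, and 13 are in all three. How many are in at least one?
|A∪B∪C| = 45+38+62-14-27-18+13 = 99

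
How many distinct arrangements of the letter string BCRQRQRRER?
10! / (5! × 1! × 1! × 1! × 2!) = 15120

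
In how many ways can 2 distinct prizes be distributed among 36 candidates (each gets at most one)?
P(36,2) = 36!/(36-2)! = 1260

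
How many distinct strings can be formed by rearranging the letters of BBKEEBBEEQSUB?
13! / (1! × 1! × 1! × 5! × 4! × 1!) = 2162160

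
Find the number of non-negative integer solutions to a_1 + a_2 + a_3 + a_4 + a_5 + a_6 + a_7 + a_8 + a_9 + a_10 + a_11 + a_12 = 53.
C(53+12-1, 12-1) = C(64, 11) = 743595781824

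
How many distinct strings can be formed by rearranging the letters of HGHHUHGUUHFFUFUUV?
17! / (6! × 3! × 1! × 2! × 5!) = 343062720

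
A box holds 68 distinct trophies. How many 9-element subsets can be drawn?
C(68,9) = 68!/(9!×59!) = 49280065120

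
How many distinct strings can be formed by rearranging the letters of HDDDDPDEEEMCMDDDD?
17! / (2! × 1! × 1! × 9! × 1! × 3!) = 81681600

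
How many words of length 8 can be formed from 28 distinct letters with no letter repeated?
P(28,8) = 28!/(28-8)! = 125318793600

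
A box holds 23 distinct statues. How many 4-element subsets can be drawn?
C(23,4) = 23!/(4!×19!) = 8855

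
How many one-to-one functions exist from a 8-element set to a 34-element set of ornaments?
P(34,8) = 34!/(34-8)! = 732058145280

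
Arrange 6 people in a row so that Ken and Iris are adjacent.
Treat as block: (6-1)! × 2! = 120 × 2 = 240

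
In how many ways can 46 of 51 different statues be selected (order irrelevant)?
C(51,46) = 51!/(46!×5!) = 2349060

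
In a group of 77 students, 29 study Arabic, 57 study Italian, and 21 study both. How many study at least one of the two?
|A∪B| = |A| + |B| - |A∩B| = 29 + 57 - 21 = 65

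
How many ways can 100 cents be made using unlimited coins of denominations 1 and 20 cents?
Coefficient of x^100 in 1/(1-x^1) · 1/(1-x^20). Use j coins of 20 for j = 0..⌊100/20⌋ = 5, the rest in 1s: 5 + 1 = 6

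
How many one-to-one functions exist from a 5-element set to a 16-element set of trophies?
P(16,5) = 16!/(16-5)! = 524160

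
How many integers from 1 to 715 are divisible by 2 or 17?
⌊715/2⌋ + ⌊715/17⌋ - ⌊715/34⌋ = 357 + 42 - 21 = 378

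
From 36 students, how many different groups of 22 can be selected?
C(36,22) = 36!/(22!×14!) = 3796297200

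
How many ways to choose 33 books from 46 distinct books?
C(46,33) = 46!/(33!×13!) = 101766230790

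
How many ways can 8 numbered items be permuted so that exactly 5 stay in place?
Choose the 5 fixed points C(8,5) = 56, derange the rest: !3 = Σ_{j=0}^{3} (-1)^j·3!/j! = 6 - 6 + 3 - 1 = 2. Product = 56 × 2 = 112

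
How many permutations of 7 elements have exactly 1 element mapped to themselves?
Choose the 1 fixed point C(7,1) = 7, derange the rest: !6 = Σ_{j=0}^{6} (-1)^j·6!/j! = 720 - 720 + 360 - 120 + 30 - 6 + 1 = 265. Product = 7 × 265 = 1855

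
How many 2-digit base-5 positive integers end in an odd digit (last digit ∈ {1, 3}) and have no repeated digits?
Last∈{1,3}. Last=0: 0. Last nonzero: 2×3×P(3,0) = 6. Total = 6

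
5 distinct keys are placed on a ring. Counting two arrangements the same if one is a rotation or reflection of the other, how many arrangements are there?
(5-1)!/2 = 24/2 = 12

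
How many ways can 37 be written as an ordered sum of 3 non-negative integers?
C(37+3-1, 3-1) = C(39, 2) = 741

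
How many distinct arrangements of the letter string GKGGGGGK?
8! / (6! × 2!) = 28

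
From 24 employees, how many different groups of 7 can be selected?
C(24,7) = 24!/(7!×17!) = 346104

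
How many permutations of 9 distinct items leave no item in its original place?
!9 = Σ_{j=0}^{9} (-1)^j·9!/j! = 362880 - 362880 + 181440 - 60480 + 15120 - 3024 + 504 - 72 + 9 - 1 = 133496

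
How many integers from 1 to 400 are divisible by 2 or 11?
⌊400/2⌋ + ⌊400/11⌋ - ⌊400/22⌋ = 200 + 36 - 18 = 218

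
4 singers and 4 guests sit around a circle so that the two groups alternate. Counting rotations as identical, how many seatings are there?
Fix one of the singers: (4-1)! ways for the remaining singers, × 4! ways for the guests = 6 × 24 = 144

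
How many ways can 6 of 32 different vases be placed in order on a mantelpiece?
P(32,6) = 32!/(32-6)! = 652458240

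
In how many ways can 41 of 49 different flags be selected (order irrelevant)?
C(49,41) = 49!/(41!×8!) = 450978066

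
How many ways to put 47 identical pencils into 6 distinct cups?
C(47+6-1, 6-1) = C(52, 5) = 2598960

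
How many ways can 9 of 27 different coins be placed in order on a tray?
P(27,9) = 27!/(27-9)! = 1700755056000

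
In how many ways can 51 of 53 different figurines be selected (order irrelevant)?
C(53,51) = 53!/(51!×2!) = 1378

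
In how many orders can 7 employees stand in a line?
7! = 5040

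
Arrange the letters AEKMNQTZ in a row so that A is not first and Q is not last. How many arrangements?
By inclusion-exclusion: 8! - 2×(8-1)! + (8-2)! = 40320 - 10080 + 720 = 30960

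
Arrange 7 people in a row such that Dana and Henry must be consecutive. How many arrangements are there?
Treat the 2 as one block: (7-2+1)! × 2! = 720 × 2 = 1440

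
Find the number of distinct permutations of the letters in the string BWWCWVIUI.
9! / (1! × 1! × 2! × 1! × 1! × 3!) = 30240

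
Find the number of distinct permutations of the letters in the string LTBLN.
5! / (1! × 2! × 1! × 1!) = 60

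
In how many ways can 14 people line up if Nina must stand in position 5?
Fix one position: (14-1)! = 6227020800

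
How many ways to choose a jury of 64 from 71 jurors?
C(71,64) = 71!/(64!×7!) = 1329890705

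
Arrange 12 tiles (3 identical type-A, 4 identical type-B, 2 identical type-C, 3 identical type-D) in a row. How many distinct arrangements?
12! / (3! × 4! × 2! × 3!) = 277200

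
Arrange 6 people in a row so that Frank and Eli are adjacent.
Treat as block: (6-1)! × 2! = 120 × 2 = 240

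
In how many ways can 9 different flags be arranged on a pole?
9! = 362880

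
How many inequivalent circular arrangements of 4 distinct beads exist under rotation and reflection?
(4-1)!/2 = 6/2 = 3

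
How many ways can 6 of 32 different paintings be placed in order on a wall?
P(32,6) = 32!/(32-6)! = 652458240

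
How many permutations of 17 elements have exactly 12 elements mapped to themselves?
Choose the 12 fixed points C(17,12) = 6188, derange the rest: !5 = Σ_{j=0}^{5} (-1)^j·5!/j! = 120 - 120 + 60 - 20 + 5 - 1 = 44. Product = 6188 × 44 = 272272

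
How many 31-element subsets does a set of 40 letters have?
C(40,31) = 40!/(31!×9!) = 273438880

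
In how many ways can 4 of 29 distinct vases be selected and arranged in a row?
P(29,4) = 29!/(29-4)! = 570024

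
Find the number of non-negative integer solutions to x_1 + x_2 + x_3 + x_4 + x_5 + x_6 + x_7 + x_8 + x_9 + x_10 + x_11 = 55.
C(55+11-1, 11-1) = C(65, 10) = 179013799328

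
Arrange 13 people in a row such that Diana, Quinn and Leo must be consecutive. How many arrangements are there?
Treat the 3 as one block: (13-3+1)! × 3! = 39916800 × 6 = 239500800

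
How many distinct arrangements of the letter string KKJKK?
5! / (4! × 1!) = 5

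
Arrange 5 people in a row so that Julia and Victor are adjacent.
Treat as block: (5-1)! × 2! = 24 × 2 = 48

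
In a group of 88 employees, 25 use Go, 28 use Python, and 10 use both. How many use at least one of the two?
|A∪B| = |A| + |B| - |A∩B| = 25 + 28 - 10 = 43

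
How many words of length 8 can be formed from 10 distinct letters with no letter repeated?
P(10,8) = 10!/(10-8)! = 1814400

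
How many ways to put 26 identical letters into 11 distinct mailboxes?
C(26+11-1, 11-1) = C(36, 10) = 254186856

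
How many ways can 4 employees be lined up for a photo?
4! = 24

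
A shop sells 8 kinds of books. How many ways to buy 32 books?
C(32+8-1, 8-1) = C(39, 7) = 15380937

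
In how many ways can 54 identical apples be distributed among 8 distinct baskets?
C(54+8-1, 8-1) = C(61, 7) = 436270780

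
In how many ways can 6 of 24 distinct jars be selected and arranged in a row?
P(24,6) = 24!/(24-6)! = 96909120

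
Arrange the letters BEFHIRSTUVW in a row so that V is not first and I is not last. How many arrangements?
By inclusion-exclusion: 11! - 2×(11-1)! + (11-2)! = 39916800 - 7257600 + 362880 = 33022080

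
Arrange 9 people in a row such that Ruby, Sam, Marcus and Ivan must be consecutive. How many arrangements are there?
Treat the 4 as one block: (9-4+1)! × 4! = 720 × 24 = 17280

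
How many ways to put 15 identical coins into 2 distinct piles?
C(15+2-1, 2-1) = C(16, 1) = 16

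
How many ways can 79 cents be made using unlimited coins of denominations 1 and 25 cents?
Coefficient of x^79 in 1/(1-x^1) · 1/(1-x^25). Use j coins of 25 for j = 0..⌊79/25⌋ = 3, the rest in 1s: 3 + 1 = 4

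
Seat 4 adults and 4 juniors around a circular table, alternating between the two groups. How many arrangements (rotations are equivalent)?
Fix one of the adults: (4-1)! ways for the remaining adults, × 4! ways for the juniors = 6 × 24 = 144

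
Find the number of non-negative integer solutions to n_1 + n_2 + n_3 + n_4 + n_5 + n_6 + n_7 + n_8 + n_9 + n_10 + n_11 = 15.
C(15+11-1, 11-1) = C(25, 10) = 3268760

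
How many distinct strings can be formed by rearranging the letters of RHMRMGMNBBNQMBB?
15! / (1! × 4! × 1! × 2! × 4! × 1! × 2!) = 567567000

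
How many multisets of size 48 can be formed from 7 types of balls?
C(48+7-1, 7-1) = C(54, 6) = 25827165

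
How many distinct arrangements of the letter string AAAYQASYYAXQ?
12! / (1! × 5! × 2! × 3! × 1!) = 332640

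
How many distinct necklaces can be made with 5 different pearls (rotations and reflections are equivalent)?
(5-1)!/2 = 24/2 = 12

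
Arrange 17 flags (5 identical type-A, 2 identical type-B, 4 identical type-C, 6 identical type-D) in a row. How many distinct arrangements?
17! / (5! × 2! × 4! × 6!) = 85765680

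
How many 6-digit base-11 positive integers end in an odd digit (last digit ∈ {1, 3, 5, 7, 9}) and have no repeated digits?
Last∈{1,3,5,7,9}. Last=0: 0. Last nonzero: 5×9×P(9,4) = 136080. Total = 136080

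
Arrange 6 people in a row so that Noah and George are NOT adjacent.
Total - adjacent = 6! - (6-1)!×2 = 720 - 240 = 480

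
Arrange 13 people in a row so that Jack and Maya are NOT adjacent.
Total - adjacent = 13! - (13-1)!×2 = 6227020800 - 958003200 = 5269017600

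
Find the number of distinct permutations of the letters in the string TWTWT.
5! / (2! × 3!) = 10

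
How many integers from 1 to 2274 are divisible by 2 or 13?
⌊2274/2⌋ + ⌊2274/13⌋ - ⌊2274/26⌋ = 1137 + 174 - 87 = 1224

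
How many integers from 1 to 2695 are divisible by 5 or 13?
⌊2695/5⌋ + ⌊2695/13⌋ - ⌊2695/65⌋ = 539 + 207 - 41 = 705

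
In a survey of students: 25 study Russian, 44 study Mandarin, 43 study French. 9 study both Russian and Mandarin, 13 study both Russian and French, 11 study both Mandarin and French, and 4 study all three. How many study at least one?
|A∪B∪C| = 25+44+43-9-13-11+4 = 83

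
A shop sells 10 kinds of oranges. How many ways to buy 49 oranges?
C(49+10-1, 10-1) = C(58, 9) = 10648873950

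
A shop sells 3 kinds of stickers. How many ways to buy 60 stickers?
C(60+3-1, 3-1) = C(62, 2) = 1891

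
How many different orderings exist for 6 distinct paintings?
6! = 720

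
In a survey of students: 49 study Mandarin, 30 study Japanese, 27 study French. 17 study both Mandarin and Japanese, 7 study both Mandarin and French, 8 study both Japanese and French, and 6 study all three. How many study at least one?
|A∪B∪C| = 49+30+27-17-7-8+6 = 80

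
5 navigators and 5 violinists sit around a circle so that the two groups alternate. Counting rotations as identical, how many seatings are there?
Fix one of the navigators: (5-1)! ways for the remaining navigators, × 5! ways for the violinists = 24 × 120 = 2880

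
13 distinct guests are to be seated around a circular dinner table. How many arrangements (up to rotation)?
Circular: fix one position, arrange the rest. (13-1)! = 479001600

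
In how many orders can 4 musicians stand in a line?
4! = 24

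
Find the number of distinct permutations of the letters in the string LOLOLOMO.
8! / (1! × 4! × 3!) = 280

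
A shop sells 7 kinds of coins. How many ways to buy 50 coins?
C(50+7-1, 7-1) = C(56, 6) = 32468436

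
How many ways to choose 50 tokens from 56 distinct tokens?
C(56,50) = 56!/(50!×6!) = 32468436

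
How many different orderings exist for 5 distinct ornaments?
5! = 120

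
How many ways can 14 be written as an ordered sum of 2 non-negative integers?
C(14+2-1, 2-1) = C(15, 1) = 15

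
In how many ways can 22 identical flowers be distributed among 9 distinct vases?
C(22+9-1, 9-1) = C(30, 8) = 5852925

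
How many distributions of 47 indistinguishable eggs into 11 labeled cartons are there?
C(47+11-1, 11-1) = C(57, 10) = 43183019880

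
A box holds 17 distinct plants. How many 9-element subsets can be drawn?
C(17,9) = 17!/(9!×8!) = 24310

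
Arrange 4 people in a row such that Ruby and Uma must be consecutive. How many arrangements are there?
Treat the 2 as one block: (4-2+1)! × 2! = 6 × 2 = 12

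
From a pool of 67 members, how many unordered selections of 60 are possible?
C(67,60) = 67!/(60!×7!) = 869648208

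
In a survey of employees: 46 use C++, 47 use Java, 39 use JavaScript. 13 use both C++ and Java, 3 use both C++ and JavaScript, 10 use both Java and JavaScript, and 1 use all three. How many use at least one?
|A∪B∪C| = 46+47+39-13-3-10+1 = 107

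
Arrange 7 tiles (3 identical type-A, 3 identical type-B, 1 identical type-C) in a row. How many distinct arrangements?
7! / (3! × 3! × 1!) = 140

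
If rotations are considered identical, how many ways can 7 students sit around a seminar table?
Circular: fix one position, arrange the rest. (7-1)! = 720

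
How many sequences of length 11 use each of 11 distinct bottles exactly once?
11! = 39916800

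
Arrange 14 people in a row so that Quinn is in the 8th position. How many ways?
Fix one position: (14-1)! = 6227020800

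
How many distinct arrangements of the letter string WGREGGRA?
8! / (1! × 2! × 1! × 3! × 1!) = 3360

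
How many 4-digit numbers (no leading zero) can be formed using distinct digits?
First digit: 9 choices (nonzero). Then descending: 9 × 9 × 8 × 7 = 4536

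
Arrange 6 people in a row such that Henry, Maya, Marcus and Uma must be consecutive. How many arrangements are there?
Treat the 4 as one block: (6-4+1)! × 4! = 6 × 24 = 144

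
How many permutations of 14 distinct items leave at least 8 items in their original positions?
Exactly j fixed points: C(14,j)·!(14-j); sum over j ≥ 8 (derangement numbers via !m = (m-1)·(!(m-1) + !(m-2)): !0..!6 = 1, 0, 1, 2, 9, 44, 265). Σ_{j=8}^{14} C(14,j)·!(14-j) = C(14,8)·!6 + C(14,9)·!5 + C(14,10)·!4 + C(14,11)·!3 + C(14,12)·!2 + C(14,13)·!1 + C(14,14)·!0 = 3003·265 + 2002·44 + 1001·9 + 364·2 + 91·1 + 14·0 + 1·1 = 893712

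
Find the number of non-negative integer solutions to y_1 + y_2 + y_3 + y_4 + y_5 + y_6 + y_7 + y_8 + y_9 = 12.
C(12+9-1, 9-1) = C(20, 8) = 125970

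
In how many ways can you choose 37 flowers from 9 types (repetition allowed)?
C(37+9-1, 9-1) = C(45, 8) = 215553195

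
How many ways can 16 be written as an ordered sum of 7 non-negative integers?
C(16+7-1, 7-1) = C(22, 6) = 74613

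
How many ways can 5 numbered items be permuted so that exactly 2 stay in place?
Choose the 2 fixed points C(5,2) = 10, derange the rest: !3 = Σ_{j=0}^{3} (-1)^j·3!/j! = 6 - 6 + 3 - 1 = 2. Product = 10 × 2 = 20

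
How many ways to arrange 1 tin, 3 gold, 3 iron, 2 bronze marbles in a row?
9! / (1! × 3! × 3! × 2!) = 5040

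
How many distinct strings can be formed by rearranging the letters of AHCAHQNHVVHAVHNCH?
17! / (6! × 3! × 3! × 1! × 2! × 2!) = 3430627200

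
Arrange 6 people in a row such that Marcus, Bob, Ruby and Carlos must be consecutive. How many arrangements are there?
Treat the 4 as one block: (6-4+1)! × 4! = 6 × 24 = 144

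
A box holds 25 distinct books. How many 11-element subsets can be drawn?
C(25,11) = 25!/(11!×14!) = 4457400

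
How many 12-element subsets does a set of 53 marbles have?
C(53,12) = 53!/(12!×41!) = 266783135710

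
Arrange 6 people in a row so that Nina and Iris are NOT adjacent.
Total - adjacent = 6! - (6-1)!×2 = 720 - 240 = 480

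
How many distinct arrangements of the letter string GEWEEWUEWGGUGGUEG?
17! / (5! × 6! × 3! × 3!) = 114354240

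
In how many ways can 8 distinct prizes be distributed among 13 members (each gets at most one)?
P(13,8) = 13!/(13-8)! = 51891840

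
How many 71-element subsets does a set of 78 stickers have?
C(78,71) = 78!/(71!×7!) = 2641902120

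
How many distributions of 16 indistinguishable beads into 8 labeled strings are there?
C(16+8-1, 8-1) = C(23, 7) = 245157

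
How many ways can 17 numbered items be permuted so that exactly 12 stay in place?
Choose the 12 fixed points C(17,12) = 6188, derange the rest: !5 = Σ_{j=0}^{5} (-1)^j·5!/j! = 120 - 120 + 60 - 20 + 5 - 1 = 44. Product = 6188 × 44 = 272272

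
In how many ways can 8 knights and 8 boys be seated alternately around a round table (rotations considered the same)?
Fix one of the knights: (8-1)! ways for the remaining knights, × 8! ways for the boys = 5040 × 40320 = 203212800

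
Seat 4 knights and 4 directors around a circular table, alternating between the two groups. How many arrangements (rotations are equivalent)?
Fix one of the knights: (4-1)! ways for the remaining knights, × 4! ways for the directors = 6 × 24 = 144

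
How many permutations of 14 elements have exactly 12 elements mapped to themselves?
Choose the 12 fixed points C(14,12) = 91, derange the rest: !2 = Σ_{j=0}^{2} (-1)^j·2!/j! = 2 - 2 + 1 = 1. Product = 91 × 1 = 91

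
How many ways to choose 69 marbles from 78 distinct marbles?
C(78,69) = 78!/(69!×9!) = 182364632450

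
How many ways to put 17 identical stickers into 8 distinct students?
C(17+8-1, 8-1) = C(24, 7) = 346104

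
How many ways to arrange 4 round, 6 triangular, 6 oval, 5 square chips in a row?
21! / (4! × 6! × 6! × 5!) = 34220506320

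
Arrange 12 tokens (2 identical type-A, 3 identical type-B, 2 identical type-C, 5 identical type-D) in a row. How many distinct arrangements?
12! / (2! × 3! × 2! × 5!) = 166320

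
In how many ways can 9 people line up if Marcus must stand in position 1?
Fix one position: (9-1)! = 40320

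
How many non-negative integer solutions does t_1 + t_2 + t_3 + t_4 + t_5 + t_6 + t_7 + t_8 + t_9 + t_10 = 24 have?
C(24+10-1, 10-1) = C(33, 9) = 38567100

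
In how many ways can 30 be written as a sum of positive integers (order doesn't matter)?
Pentagonal recurrence p(n) = p(n-1) + p(n-2) - p(n-5) - p(n-7) + p(n-12) + p(n-15) - ... gives p(0..29) = 1, 1, 2, 3, 5, 7, 11, 15, 22, 30, 42, 56, 77, 101, 135, 176, 231, 297, 385, 490, 627, 792, 1002, 1255, 1575, 1958, 2436, 3010, 3718, 4565. p(30) = p(29) + p(28) - p(25) - p(23) + p(18) + p(15) - p(8) - p(4) = 4565 + 3718 - 1958 - 1255 + 385 + 176 - 22 - 5 = 5604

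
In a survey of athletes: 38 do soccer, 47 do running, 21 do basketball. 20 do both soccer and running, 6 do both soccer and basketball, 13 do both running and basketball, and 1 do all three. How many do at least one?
|A∪B∪C| = 38+47+21-20-6-13+1 = 68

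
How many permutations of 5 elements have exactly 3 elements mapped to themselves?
Choose the 3 fixed points C(5,3) = 10, derange the rest: !2 = Σ_{j=0}^{2} (-1)^j·2!/j! = 2 - 2 + 1 = 1. Product = 10 × 1 = 10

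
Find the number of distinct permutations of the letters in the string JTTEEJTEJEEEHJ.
14! / (1! × 6! × 4! × 3!) = 840840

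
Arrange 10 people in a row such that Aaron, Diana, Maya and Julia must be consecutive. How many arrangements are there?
Treat the 4 as one block: (10-4+1)! × 4! = 5040 × 24 = 120960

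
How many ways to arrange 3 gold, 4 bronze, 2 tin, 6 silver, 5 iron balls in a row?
20! / (3! × 4! × 2! × 6! × 5!) = 97772875200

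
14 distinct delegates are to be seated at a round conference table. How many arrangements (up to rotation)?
Circular: fix one position, arrange the rest. (14-1)! = 6227020800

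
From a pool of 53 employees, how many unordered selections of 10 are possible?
C(53,10) = 53!/(10!×43!) = 19499099620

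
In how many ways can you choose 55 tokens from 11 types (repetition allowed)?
C(55+11-1, 11-1) = C(65, 10) = 179013799328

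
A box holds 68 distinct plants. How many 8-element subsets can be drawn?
C(68,8) = 68!/(8!×60!) = 7392009768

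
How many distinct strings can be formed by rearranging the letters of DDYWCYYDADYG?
12! / (1! × 1! × 1! × 4! × 4! × 1!) = 831600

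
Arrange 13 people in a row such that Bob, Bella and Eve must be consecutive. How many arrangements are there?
Treat the 3 as one block: (13-3+1)! × 3! = 39916800 × 6 = 239500800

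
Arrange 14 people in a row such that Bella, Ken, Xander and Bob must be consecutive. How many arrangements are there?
Treat the 4 as one block: (14-4+1)! × 4! = 39916800 × 24 = 958003200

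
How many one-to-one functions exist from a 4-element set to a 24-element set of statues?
P(24,4) = 24!/(24-4)! = 255024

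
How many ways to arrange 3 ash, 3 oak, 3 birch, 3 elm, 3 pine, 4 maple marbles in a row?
19! / (3! × 3! × 3! × 3! × 3! × 4!) = 651819168000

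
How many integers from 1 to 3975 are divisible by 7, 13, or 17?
⌊3975/7⌋+⌊3975/13⌋+⌊3975/17⌋ - ⌊3975/91⌋-⌊3975/119⌋-⌊3975/221⌋ + ⌊3975/1547⌋ = 567+305+233 - 43-33-17 + 2 = 1014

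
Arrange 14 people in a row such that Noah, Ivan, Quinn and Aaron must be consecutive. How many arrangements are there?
Treat the 4 as one block: (14-4+1)! × 4! = 39916800 × 24 = 958003200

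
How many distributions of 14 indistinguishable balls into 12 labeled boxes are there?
C(14+12-1, 12-1) = C(25, 11) = 4457400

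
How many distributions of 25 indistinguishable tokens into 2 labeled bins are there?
C(25+2-1, 2-1) = C(26, 1) = 26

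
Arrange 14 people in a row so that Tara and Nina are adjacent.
Treat as block: (14-1)! × 2! = 6227020800 × 2 = 12454041600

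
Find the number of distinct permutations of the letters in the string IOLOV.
5! / (1! × 2! × 1! × 1!) = 60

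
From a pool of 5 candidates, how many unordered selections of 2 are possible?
C(5,2) = 5!/(2!×3!) = 10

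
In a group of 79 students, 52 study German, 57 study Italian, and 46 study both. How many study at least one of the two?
|A∪B| = |A| + |B| - |A∩B| = 52 + 57 - 46 = 63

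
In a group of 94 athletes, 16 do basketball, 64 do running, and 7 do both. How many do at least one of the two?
|A∪B| = |A| + |B| - |A∩B| = 16 + 64 - 7 = 73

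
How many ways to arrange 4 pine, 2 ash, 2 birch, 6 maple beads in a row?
14! / (4! × 2! × 2! × 6!) = 1261260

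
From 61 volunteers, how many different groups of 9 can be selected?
C(61,9) = 61!/(9!×52!) = 17341763505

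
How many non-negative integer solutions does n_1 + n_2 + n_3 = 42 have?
C(42+3-1, 3-1) = C(44, 2) = 946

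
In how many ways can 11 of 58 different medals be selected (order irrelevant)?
C(58,11) = 58!/(11!×47!) = 227692286640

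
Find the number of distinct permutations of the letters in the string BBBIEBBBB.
9! / (1! × 7! × 1!) = 72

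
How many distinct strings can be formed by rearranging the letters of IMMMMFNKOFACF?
13! / (1! × 3! × 1! × 4! × 1! × 1! × 1! × 1!) = 43243200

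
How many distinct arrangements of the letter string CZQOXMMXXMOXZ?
13! / (4! × 1! × 1! × 2! × 2! × 3!) = 10810800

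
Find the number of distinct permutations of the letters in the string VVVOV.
5! / (4! × 1!) = 5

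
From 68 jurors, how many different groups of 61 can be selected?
C(68,61) = 68!/(61!×7!) = 969443904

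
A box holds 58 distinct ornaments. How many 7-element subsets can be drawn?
C(58,7) = 58!/(7!×51!) = 300674088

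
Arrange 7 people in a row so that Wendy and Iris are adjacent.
Treat as block: (7-1)! × 2! = 720 × 2 = 1440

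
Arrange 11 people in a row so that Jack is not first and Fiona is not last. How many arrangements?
By inclusion-exclusion: 11! - 2×(11-1)! + (11-2)! = 39916800 - 7257600 + 362880 = 33022080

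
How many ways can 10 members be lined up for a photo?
10! = 3628800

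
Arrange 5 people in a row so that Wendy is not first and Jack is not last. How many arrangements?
By inclusion-exclusion: 5! - 2×(5-1)! + (5-2)! = 120 - 48 + 6 = 78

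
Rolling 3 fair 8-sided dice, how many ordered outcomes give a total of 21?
Coefficient of x^21 in (x + x² + ... + x^8)^3. By inclusion-exclusion on dice exceeding 8: Σ_j (-1)^j C(3,j)·C(21-1-8j, 2) = C(3,0)·C(20,2) - C(3,1)·C(12,2) + C(3,2)·C(4,2) = 1·190 - 3·66 + 3·6 = 10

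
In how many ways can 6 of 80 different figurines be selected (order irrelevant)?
C(80,6) = 80!/(6!×74!) = 300500200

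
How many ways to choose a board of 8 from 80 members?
C(80,8) = 80!/(8!×72!) = 28987537150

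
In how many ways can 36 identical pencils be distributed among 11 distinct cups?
C(36+11-1, 11-1) = C(46, 10) = 4076350421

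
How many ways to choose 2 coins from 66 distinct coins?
C(66,2) = 66!/(2!×64!) = 2145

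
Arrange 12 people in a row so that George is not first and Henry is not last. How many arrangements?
By inclusion-exclusion: 12! - 2×(12-1)! + (12-2)! = 479001600 - 79833600 + 3628800 = 402796800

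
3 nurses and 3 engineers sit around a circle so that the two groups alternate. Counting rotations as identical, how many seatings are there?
Fix one of the nurses: (3-1)! ways for the remaining nurses, × 3! ways for the engineers = 2 × 6 = 12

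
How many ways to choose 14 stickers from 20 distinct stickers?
C(20,14) = 20!/(14!×6!) = 38760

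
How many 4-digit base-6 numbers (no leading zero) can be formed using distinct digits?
First digit: 5 choices (nonzero). Then descending: 5 × 5 × 4 × 3 = 300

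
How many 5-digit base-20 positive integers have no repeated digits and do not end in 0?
Last digit: 19 nonzero choices. First digit: 18 (nonzero, ≠last). Middle 3: P(18,3) = 4896. Total = 1674432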